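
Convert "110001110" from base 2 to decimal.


Input: "110001110" in base 2
Positional expansion:
  Digit '1' (value 1) x 2^8 = 256
  Digit '1' (value 1) x 2^7 = 128
  Digit '0' (value 0) x 2^6 = 0
  Digit '0' (value 0) x 2^5 = 0
  Digit '0' (value 0) x 2^4 = 0
  Digit '1' (value 1) x 2^3 = 8
  Digit '1' (value 1) x 2^2 = 4
  Digit '1' (value 1) x 2^1 = 2
  Digit '0' (value 0) x 2^0 = 0
Sum = 398

398


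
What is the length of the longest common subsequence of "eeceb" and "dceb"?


LCS of "eeceb" and "dceb"
DP table:
           d    c    e    b
      0    0    0    0    0
  e   0    0    0    1    1
  e   0    0    0    1    1
  c   0    0    1    1    1
  e   0    0    1    2    2
  b   0    0    1    2    3
LCS length = dp[5][4] = 3

3


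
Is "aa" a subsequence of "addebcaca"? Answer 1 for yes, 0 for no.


Check if "aa" is a subsequence of "addebcaca"
Greedy scan:
  Position 0 ('a'): matches sub[0] = 'a'
  Position 1 ('d'): no match needed
  Position 2 ('d'): no match needed
  Position 3 ('e'): no match needed
  Position 4 ('b'): no match needed
  Position 5 ('c'): no match needed
  Position 6 ('a'): matches sub[1] = 'a'
  Position 7 ('c'): no match needed
  Position 8 ('a'): no match needed
All 2 characters matched => is a subsequence

1


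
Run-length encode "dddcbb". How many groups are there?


Input: dddcbb
Scanning for consecutive runs:
  Group 1: 'd' x 3 (positions 0-2)
  Group 2: 'c' x 1 (positions 3-3)
  Group 3: 'b' x 2 (positions 4-5)
Total groups: 3

3


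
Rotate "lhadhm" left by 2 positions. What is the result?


Input: "lhadhm", rotate left by 2
First 2 characters: "lh"
Remaining characters: "adhm"
Concatenate remaining + first: "adhm" + "lh" = "adhmlh"

adhmlh


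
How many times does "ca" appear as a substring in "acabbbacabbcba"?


Searching for "ca" in "acabbbacabbcba"
Scanning each position:
  Position 0: "ac" => no
  Position 1: "ca" => MATCH
  Position 2: "ab" => no
  Position 3: "bb" => no
  Position 4: "bb" => no
  Position 5: "ba" => no
  Position 6: "ac" => no
  Position 7: "ca" => MATCH
  Position 8: "ab" => no
  Position 9: "bb" => no
  Position 10: "bc" => no
  Position 11: "cb" => no
  Position 12: "ba" => no
Total occurrences: 2

2


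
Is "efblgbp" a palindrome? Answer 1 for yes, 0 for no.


Input: efblgbp
Reversed: pbglbfe
  Compare pos 0 ('e') with pos 6 ('p'): MISMATCH
  Compare pos 1 ('f') with pos 5 ('b'): MISMATCH
  Compare pos 2 ('b') with pos 4 ('g'): MISMATCH
Result: not a palindrome

0


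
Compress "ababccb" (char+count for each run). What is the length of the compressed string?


Input: ababccb
Runs:
  'a' x 1 => "a1"
  'b' x 1 => "b1"
  'a' x 1 => "a1"
  'b' x 1 => "b1"
  'c' x 2 => "c2"
  'b' x 1 => "b1"
Compressed: "a1b1a1b1c2b1"
Compressed length: 12

12


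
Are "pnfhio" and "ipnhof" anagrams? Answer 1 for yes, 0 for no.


Strings: "pnfhio", "ipnhof"
Sorted first:  fhinop
Sorted second: fhinop
Sorted forms match => anagrams

1


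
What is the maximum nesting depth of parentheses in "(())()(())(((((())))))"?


Input: "(())()(())(((((())))))"
Tracking depth:
  Position 0 '(': depth becomes 1
  Position 1 '(': depth becomes 2
  Position 2 ')': depth becomes 1
  Position 3 ')': depth becomes 0
  Position 4 '(': depth becomes 1
  Position 5 ')': depth becomes 0
  Position 6 '(': depth becomes 1
  Position 7 '(': depth becomes 2
  Position 8 ')': depth becomes 1
  Position 9 ')': depth becomes 0
  Position 10 '(': depth becomes 1
  Position 11 '(': depth becomes 2
  Position 12 '(': depth becomes 3
  Position 13 '(': depth becomes 4
  Position 14 '(': depth becomes 5
  Position 15 '(': depth becomes 6
  Position 16 ')': depth becomes 5
  Position 17 ')': depth becomes 4
  Position 18 ')': depth becomes 3
  Position 19 ')': depth becomes 2
  Position 20 ')': depth becomes 1
  Position 21 ')': depth becomes 0
Maximum depth reached: 6

6


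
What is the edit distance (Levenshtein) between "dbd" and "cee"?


Computing edit distance: "dbd" -> "cee"
DP table:
           c    e    e
      0    1    2    3
  d   1    1    2    3
  b   2    2    2    3
  d   3    3    3    3
Edit distance = dp[3][3] = 3

3


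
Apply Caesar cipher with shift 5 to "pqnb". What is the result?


Caesar cipher: shift "pqnb" by 5
  'p' (pos 15) + 5 = pos 20 = 'u'
  'q' (pos 16) + 5 = pos 21 = 'v'
  'n' (pos 13) + 5 = pos 18 = 's'
  'b' (pos 1) + 5 = pos 6 = 'g'
Result: uvsg

uvsg


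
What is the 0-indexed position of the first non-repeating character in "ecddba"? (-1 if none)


Input: ecddba
Character frequencies:
  'a': 1
  'b': 1
  'c': 1
  'd': 2
  'e': 1
Scanning left to right for freq == 1:
  Position 0 ('e'): unique! => answer = 0

0


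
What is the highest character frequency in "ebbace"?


Input: ebbace
Character counts:
  'a': 1
  'b': 2
  'c': 1
  'e': 2
Maximum frequency: 2

2


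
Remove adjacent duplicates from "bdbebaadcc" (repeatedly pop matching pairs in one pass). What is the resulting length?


Input: bdbebaadcc
Stack-based adjacent duplicate removal:
  Read 'b': push. Stack: b
  Read 'd': push. Stack: bd
  Read 'b': push. Stack: bdb
  Read 'e': push. Stack: bdbe
  Read 'b': push. Stack: bdbeb
  Read 'a': push. Stack: bdbeba
  Read 'a': matches stack top 'a' => pop. Stack: bdbeb
  Read 'd': push. Stack: bdbebd
  Read 'c': push. Stack: bdbebdc
  Read 'c': matches stack top 'c' => pop. Stack: bdbebd
Final stack: "bdbebd" (length 6)

6


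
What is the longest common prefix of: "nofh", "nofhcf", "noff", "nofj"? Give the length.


Words: nofh, nofhcf, noff, nofj
  Position 0: all 'n' => match
  Position 1: all 'o' => match
  Position 2: all 'f' => match
  Position 3: ('h', 'h', 'f', 'j') => mismatch, stop
LCP = "nof" (length 3)

3


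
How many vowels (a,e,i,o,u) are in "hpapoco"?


Input: hpapoco
Checking each character:
  'h' at position 0: consonant
  'p' at position 1: consonant
  'a' at position 2: vowel (running total: 1)
  'p' at position 3: consonant
  'o' at position 4: vowel (running total: 2)
  'c' at position 5: consonant
  'o' at position 6: vowel (running total: 3)
Total vowels: 3

3


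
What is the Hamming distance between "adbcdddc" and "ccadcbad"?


Comparing "adbcdddc" and "ccadcbad" position by position:
  Position 0: 'a' vs 'c' => differ
  Position 1: 'd' vs 'c' => differ
  Position 2: 'b' vs 'a' => differ
  Position 3: 'c' vs 'd' => differ
  Position 4: 'd' vs 'c' => differ
  Position 5: 'd' vs 'b' => differ
  Position 6: 'd' vs 'a' => differ
  Position 7: 'c' vs 'd' => differ
Total differences (Hamming distance): 8

8


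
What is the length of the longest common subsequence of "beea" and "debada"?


LCS of "beea" and "debada"
DP table:
           d    e    b    a    d    a
      0    0    0    0    0    0    0
  b   0    0    0    1    1    1    1
  e   0    0    1    1    1    1    1
  e   0    0    1    1    1    1    1
  a   0    0    1    1    2    2    2
LCS length = dp[4][6] = 2

2


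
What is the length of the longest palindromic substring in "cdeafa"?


Input: "cdeafa"
Checking substrings for palindromes:
  [3:6] "afa" (len 3) => palindrome
Longest palindromic substring: "afa" with length 3

3


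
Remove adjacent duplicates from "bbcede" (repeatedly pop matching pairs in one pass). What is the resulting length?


Input: bbcede
Stack-based adjacent duplicate removal:
  Read 'b': push. Stack: b
  Read 'b': matches stack top 'b' => pop. Stack: (empty)
  Read 'c': push. Stack: c
  Read 'e': push. Stack: ce
  Read 'd': push. Stack: ced
  Read 'e': push. Stack: cede
Final stack: "cede" (length 4)

4


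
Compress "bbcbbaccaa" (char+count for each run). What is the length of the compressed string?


Input: bbcbbaccaa
Runs:
  'b' x 2 => "b2"
  'c' x 1 => "c1"
  'b' x 2 => "b2"
  'a' x 1 => "a1"
  'c' x 2 => "c2"
  'a' x 2 => "a2"
Compressed: "b2c1b2a1c2a2"
Compressed length: 12

12


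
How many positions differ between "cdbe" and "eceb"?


Comparing "cdbe" and "eceb" position by position:
  Position 0: 'c' vs 'e' => DIFFER
  Position 1: 'd' vs 'c' => DIFFER
  Position 2: 'b' vs 'e' => DIFFER
  Position 3: 'e' vs 'b' => DIFFER
Positions that differ: 4

4


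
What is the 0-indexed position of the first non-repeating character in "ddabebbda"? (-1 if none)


Input: ddabebbda
Character frequencies:
  'a': 2
  'b': 3
  'd': 3
  'e': 1
Scanning left to right for freq == 1:
  Position 0 ('d'): freq=3, skip
  Position 1 ('d'): freq=3, skip
  Position 2 ('a'): freq=2, skip
  Position 3 ('b'): freq=3, skip
  Position 4 ('e'): unique! => answer = 4

4


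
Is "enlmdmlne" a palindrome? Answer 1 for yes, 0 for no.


Input: enlmdmlne
Reversed: enlmdmlne
  Compare pos 0 ('e') with pos 8 ('e'): match
  Compare pos 1 ('n') with pos 7 ('n'): match
  Compare pos 2 ('l') with pos 6 ('l'): match
  Compare pos 3 ('m') with pos 5 ('m'): match
Result: palindrome

1


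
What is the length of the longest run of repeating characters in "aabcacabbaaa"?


Input: "aabcacabbaaa"
Scanning for longest run:
  Position 1 ('a'): continues run of 'a', length=2
  Position 2 ('b'): new char, reset run to 1
  Position 3 ('c'): new char, reset run to 1
  Position 4 ('a'): new char, reset run to 1
  Position 5 ('c'): new char, reset run to 1
  Position 6 ('a'): new char, reset run to 1
  Position 7 ('b'): new char, reset run to 1
  Position 8 ('b'): continues run of 'b', length=2
  Position 9 ('a'): new char, reset run to 1
  Position 10 ('a'): continues run of 'a', length=2
  Position 11 ('a'): continues run of 'a', length=3
Longest run: 'a' with length 3

3


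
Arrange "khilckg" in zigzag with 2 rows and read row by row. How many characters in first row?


Zigzag "khilckg" into 2 rows:
Placing characters:
  'k' => row 0
  'h' => row 1
  'i' => row 0
  'l' => row 1
  'c' => row 0
  'k' => row 1
  'g' => row 0
Rows:
  Row 0: "kicg"
  Row 1: "hlk"
First row length: 4

4


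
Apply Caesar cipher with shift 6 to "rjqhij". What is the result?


Caesar cipher: shift "rjqhij" by 6
  'r' (pos 17) + 6 = pos 23 = 'x'
  'j' (pos 9) + 6 = pos 15 = 'p'
  'q' (pos 16) + 6 = pos 22 = 'w'
  'h' (pos 7) + 6 = pos 13 = 'n'
  'i' (pos 8) + 6 = pos 14 = 'o'
  'j' (pos 9) + 6 = pos 15 = 'p'
Result: xpwnop

xpwnop


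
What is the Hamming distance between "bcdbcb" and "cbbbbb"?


Comparing "bcdbcb" and "cbbbbb" position by position:
  Position 0: 'b' vs 'c' => differ
  Position 1: 'c' vs 'b' => differ
  Position 2: 'd' vs 'b' => differ
  Position 3: 'b' vs 'b' => same
  Position 4: 'c' vs 'b' => differ
  Position 5: 'b' vs 'b' => same
Total differences (Hamming distance): 4

4


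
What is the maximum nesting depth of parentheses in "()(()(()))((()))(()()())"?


Input: "()(()(()))((()))(()()())"
Tracking depth:
  Position 0 '(': depth becomes 1
  Position 1 ')': depth becomes 0
  Position 2 '(': depth becomes 1
  Position 3 '(': depth becomes 2
  Position 4 ')': depth becomes 1
  Position 5 '(': depth becomes 2
  Position 6 '(': depth becomes 3
  Position 7 ')': depth becomes 2
  Position 8 ')': depth becomes 1
  Position 9 ')': depth becomes 0
  Position 10 '(': depth becomes 1
  Position 11 '(': depth becomes 2
  Position 12 '(': depth becomes 3
  Position 13 ')': depth becomes 2
  Position 14 ')': depth becomes 1
  Position 15 ')': depth becomes 0
  Position 16 '(': depth becomes 1
  Position 17 '(': depth becomes 2
  Position 18 ')': depth becomes 1
  Position 19 '(': depth becomes 2
  Position 20 ')': depth becomes 1
  Position 21 '(': depth becomes 2
  Position 22 ')': depth becomes 1
  Position 23 ')': depth becomes 0
Maximum depth reached: 3

3


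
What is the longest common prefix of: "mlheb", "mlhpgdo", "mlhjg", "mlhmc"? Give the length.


Words: mlheb, mlhpgdo, mlhjg, mlhmc
  Position 0: all 'm' => match
  Position 1: all 'l' => match
  Position 2: all 'h' => match
  Position 3: ('e', 'p', 'j', 'm') => mismatch, stop
LCP = "mlh" (length 3)

3


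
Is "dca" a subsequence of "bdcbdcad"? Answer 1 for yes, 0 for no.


Check if "dca" is a subsequence of "bdcbdcad"
Greedy scan:
  Position 0 ('b'): no match needed
  Position 1 ('d'): matches sub[0] = 'd'
  Position 2 ('c'): matches sub[1] = 'c'
  Position 3 ('b'): no match needed
  Position 4 ('d'): no match needed
  Position 5 ('c'): no match needed
  Position 6 ('a'): matches sub[2] = 'a'
  Position 7 ('d'): no match needed
All 3 characters matched => is a subsequence

1


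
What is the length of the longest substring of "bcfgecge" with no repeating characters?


Input: "bcfgecge"
Sliding window (track last position of each char):
  Position 0 ('b'): window [0,0] length 1 -- new best
  Position 1 ('c'): window [0,1] length 2 -- new best
  Position 2 ('f'): window [0,2] length 3 -- new best
  Position 3 ('g'): window [0,3] length 4 -- new best
  Position 4 ('e'): window [0,4] length 5 -- new best
  Position 5 ('c'): repeat (last at 1), move window start to 2
  Position 5 ('c'): window [2,5] length 4
  Position 6 ('g'): repeat (last at 3), move window start to 4
  Position 6 ('g'): window [4,6] length 3
  Position 7 ('e'): repeat (last at 4), move window start to 5
  Position 7 ('e'): window [5,7] length 3
Longest substring with no repeats: "bcfge" with length 5

5


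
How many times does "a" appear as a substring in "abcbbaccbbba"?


Searching for "a" in "abcbbaccbbba"
Scanning each position:
  Position 0: "a" => MATCH
  Position 1: "b" => no
  Position 2: "c" => no
  Position 3: "b" => no
  Position 4: "b" => no
  Position 5: "a" => MATCH
  Position 6: "c" => no
  Position 7: "c" => no
  Position 8: "b" => no
  Position 9: "b" => no
  Position 10: "b" => no
  Position 11: "a" => MATCH
Total occurrences: 3

3


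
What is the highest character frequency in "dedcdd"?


Input: dedcdd
Character counts:
  'c': 1
  'd': 4
  'e': 1
Maximum frequency: 4

4


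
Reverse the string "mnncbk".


Input: mnncbk
Reading characters right to left:
  Position 5: 'k'
  Position 4: 'b'
  Position 3: 'c'
  Position 2: 'n'
  Position 1: 'n'
  Position 0: 'm'
Reversed: kbcnnm

kbcnnm


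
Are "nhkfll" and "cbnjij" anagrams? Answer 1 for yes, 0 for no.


Strings: "nhkfll", "cbnjij"
Sorted first:  fhklln
Sorted second: bcijjn
Differ at position 0: 'f' vs 'b' => not anagrams

0


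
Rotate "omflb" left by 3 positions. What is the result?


Input: "omflb", rotate left by 3
First 3 characters: "omf"
Remaining characters: "lb"
Concatenate remaining + first: "lb" + "omf" = "lbomf"

lbomf


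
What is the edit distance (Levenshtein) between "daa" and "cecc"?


Computing edit distance: "daa" -> "cecc"
DP table:
           c    e    c    c
      0    1    2    3    4
  d   1    1    2    3    4
  a   2    2    2    3    4
  a   3    3    3    3    4
Edit distance = dp[3][4] = 4

4


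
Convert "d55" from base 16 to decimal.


Input: "d55" in base 16
Positional expansion:
  Digit 'd' (value 13) x 16^2 = 3328
  Digit '5' (value 5) x 16^1 = 80
  Digit '5' (value 5) x 16^0 = 5
Sum = 3413

3413


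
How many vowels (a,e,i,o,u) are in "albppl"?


Input: albppl
Checking each character:
  'a' at position 0: vowel (running total: 1)
  'l' at position 1: consonant
  'b' at position 2: consonant
  'p' at position 3: consonant
  'p' at position 4: consonant
  'l' at position 5: consonant
Total vowels: 1

1


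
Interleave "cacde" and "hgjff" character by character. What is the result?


Interleaving "cacde" and "hgjff":
  Position 0: 'c' from first, 'h' from second => "ch"
  Position 1: 'a' from first, 'g' from second => "ag"
  Position 2: 'c' from first, 'j' from second => "cj"
  Position 3: 'd' from first, 'f' from second => "df"
  Position 4: 'e' from first, 'f' from second => "ef"
Result: chagcjdfef

chagcjdfef


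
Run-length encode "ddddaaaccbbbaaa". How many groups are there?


Input: ddddaaaccbbbaaa
Scanning for consecutive runs:
  Group 1: 'd' x 4 (positions 0-3)
  Group 2: 'a' x 3 (positions 4-6)
  Group 3: 'c' x 2 (positions 7-8)
  Group 4: 'b' x 3 (positions 9-11)
  Group 5: 'a' x 3 (positions 12-14)
Total groups: 5

5


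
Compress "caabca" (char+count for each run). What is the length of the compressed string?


Input: caabca
Runs:
  'c' x 1 => "c1"
  'a' x 2 => "a2"
  'b' x 1 => "b1"
  'c' x 1 => "c1"
  'a' x 1 => "a1"
Compressed: "c1a2b1c1a1"
Compressed length: 10

10


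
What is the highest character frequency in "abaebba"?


Input: abaebba
Character counts:
  'a': 3
  'b': 3
  'e': 1
Maximum frequency: 3

3


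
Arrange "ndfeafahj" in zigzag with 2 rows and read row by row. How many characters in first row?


Zigzag "ndfeafahj" into 2 rows:
Placing characters:
  'n' => row 0
  'd' => row 1
  'f' => row 0
  'e' => row 1
  'a' => row 0
  'f' => row 1
  'a' => row 0
  'h' => row 1
  'j' => row 0
Rows:
  Row 0: "nfaaj"
  Row 1: "defh"
First row length: 5

5


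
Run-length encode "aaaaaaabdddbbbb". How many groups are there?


Input: aaaaaaabdddbbbb
Scanning for consecutive runs:
  Group 1: 'a' x 7 (positions 0-6)
  Group 2: 'b' x 1 (positions 7-7)
  Group 3: 'd' x 3 (positions 8-10)
  Group 4: 'b' x 4 (positions 11-14)
Total groups: 4

4


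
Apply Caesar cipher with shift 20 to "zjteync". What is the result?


Caesar cipher: shift "zjteync" by 20
  'z' (pos 25) + 20 = pos 19 = 't'
  'j' (pos 9) + 20 = pos 3 = 'd'
  't' (pos 19) + 20 = pos 13 = 'n'
  'e' (pos 4) + 20 = pos 24 = 'y'
  'y' (pos 24) + 20 = pos 18 = 's'
  'n' (pos 13) + 20 = pos 7 = 'h'
  'c' (pos 2) + 20 = pos 22 = 'w'
Result: tdnyshw

tdnyshw


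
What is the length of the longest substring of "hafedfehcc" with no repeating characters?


Input: "hafedfehcc"
Sliding window (track last position of each char):
  Position 0 ('h'): window [0,0] length 1 -- new best
  Position 1 ('a'): window [0,1] length 2 -- new best
  Position 2 ('f'): window [0,2] length 3 -- new best
  Position 3 ('e'): window [0,3] length 4 -- new best
  Position 4 ('d'): window [0,4] length 5 -- new best
  Position 5 ('f'): repeat (last at 2), move window start to 3
  Position 5 ('f'): window [3,5] length 3
  Position 6 ('e'): repeat (last at 3), move window start to 4
  Position 6 ('e'): window [4,6] length 3
  Position 7 ('h'): window [4,7] length 4
  Position 8 ('c'): window [4,8] length 5
  Position 9 ('c'): repeat (last at 8), move window start to 9
  Position 9 ('c'): window [9,9] length 1
Longest substring with no repeats: "hafed" with length 5

5


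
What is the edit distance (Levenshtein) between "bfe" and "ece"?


Computing edit distance: "bfe" -> "ece"
DP table:
           e    c    e
      0    1    2    3
  b   1    1    2    3
  f   2    2    2    3
  e   3    2    3    2
Edit distance = dp[3][3] = 2

2


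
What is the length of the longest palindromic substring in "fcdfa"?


Input: "fcdfa"
Checking substrings for palindromes:
  No multi-char palindromic substrings found
Longest palindromic substring: "f" with length 1

1


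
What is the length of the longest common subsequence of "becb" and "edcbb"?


LCS of "becb" and "edcbb"
DP table:
           e    d    c    b    b
      0    0    0    0    0    0
  b   0    0    0    0    1    1
  e   0    1    1    1    1    1
  c   0    1    1    2    2    2
  b   0    1    1    2    3    3
LCS length = dp[4][5] = 3

3


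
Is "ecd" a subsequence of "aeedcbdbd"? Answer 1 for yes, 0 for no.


Check if "ecd" is a subsequence of "aeedcbdbd"
Greedy scan:
  Position 0 ('a'): no match needed
  Position 1 ('e'): matches sub[0] = 'e'
  Position 2 ('e'): no match needed
  Position 3 ('d'): no match needed
  Position 4 ('c'): matches sub[1] = 'c'
  Position 5 ('b'): no match needed
  Position 6 ('d'): matches sub[2] = 'd'
  Position 7 ('b'): no match needed
  Position 8 ('d'): no match needed
All 3 characters matched => is a subsequence

1


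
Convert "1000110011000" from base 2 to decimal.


Input: "1000110011000" in base 2
Positional expansion:
  Digit '1' (value 1) x 2^12 = 4096
  Digit '0' (value 0) x 2^11 = 0
  Digit '0' (value 0) x 2^10 = 0
  Digit '0' (value 0) x 2^9 = 0
  Digit '1' (value 1) x 2^8 = 256
  Digit '1' (value 1) x 2^7 = 128
  Digit '0' (value 0) x 2^6 = 0
  Digit '0' (value 0) x 2^5 = 0
  Digit '1' (value 1) x 2^4 = 16
  Digit '1' (value 1) x 2^3 = 8
  Digit '0' (value 0) x 2^2 = 0
  Digit '0' (value 0) x 2^1 = 0
  Digit '0' (value 0) x 2^0 = 0
Sum = 4504

4504


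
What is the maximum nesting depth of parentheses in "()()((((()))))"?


Input: "()()((((()))))"
Tracking depth:
  Position 0 '(': depth becomes 1
  Position 1 ')': depth becomes 0
  Position 2 '(': depth becomes 1
  Position 3 ')': depth becomes 0
  Position 4 '(': depth becomes 1
  Position 5 '(': depth becomes 2
  Position 6 '(': depth becomes 3
  Position 7 '(': depth becomes 4
  Position 8 '(': depth becomes 5
  Position 9 ')': depth becomes 4
  Position 10 ')': depth becomes 3
  Position 11 ')': depth becomes 2
  Position 12 ')': depth becomes 1
  Position 13 ')': depth becomes 0
Maximum depth reached: 5

5


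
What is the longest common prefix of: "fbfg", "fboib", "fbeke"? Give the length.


Words: fbfg, fboib, fbeke
  Position 0: all 'f' => match
  Position 1: all 'b' => match
  Position 2: ('f', 'o', 'e') => mismatch, stop
LCP = "fb" (length 2)

2


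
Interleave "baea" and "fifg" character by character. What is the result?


Interleaving "baea" and "fifg":
  Position 0: 'b' from first, 'f' from second => "bf"
  Position 1: 'a' from first, 'i' from second => "ai"
  Position 2: 'e' from first, 'f' from second => "ef"
  Position 3: 'a' from first, 'g' from second => "ag"
Result: bfaiefag

bfaiefag


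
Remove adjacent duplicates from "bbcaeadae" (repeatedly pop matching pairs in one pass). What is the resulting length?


Input: bbcaeadae
Stack-based adjacent duplicate removal:
  Read 'b': push. Stack: b
  Read 'b': matches stack top 'b' => pop. Stack: (empty)
  Read 'c': push. Stack: c
  Read 'a': push. Stack: ca
  Read 'e': push. Stack: cae
  Read 'a': push. Stack: caea
  Read 'd': push. Stack: caead
  Read 'a': push. Stack: caeada
  Read 'e': push. Stack: caeadae
Final stack: "caeadae" (length 7)

7


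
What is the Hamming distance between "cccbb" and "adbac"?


Comparing "cccbb" and "adbac" position by position:
  Position 0: 'c' vs 'a' => differ
  Position 1: 'c' vs 'd' => differ
  Position 2: 'c' vs 'b' => differ
  Position 3: 'b' vs 'a' => differ
  Position 4: 'b' vs 'c' => differ
Total differences (Hamming distance): 5

5


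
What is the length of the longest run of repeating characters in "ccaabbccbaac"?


Input: "ccaabbccbaac"
Scanning for longest run:
  Position 1 ('c'): continues run of 'c', length=2
  Position 2 ('a'): new char, reset run to 1
  Position 3 ('a'): continues run of 'a', length=2
  Position 4 ('b'): new char, reset run to 1
  Position 5 ('b'): continues run of 'b', length=2
  Position 6 ('c'): new char, reset run to 1
  Position 7 ('c'): continues run of 'c', length=2
  Position 8 ('b'): new char, reset run to 1
  Position 9 ('a'): new char, reset run to 1
  Position 10 ('a'): continues run of 'a', length=2
  Position 11 ('c'): new char, reset run to 1
Longest run: 'c' with length 2

2


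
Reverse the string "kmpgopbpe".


Input: kmpgopbpe
Reading characters right to left:
  Position 8: 'e'
  Position 7: 'p'
  Position 6: 'b'
  Position 5: 'p'
  Position 4: 'o'
  Position 3: 'g'
  Position 2: 'p'
  Position 1: 'm'
  Position 0: 'k'
Reversed: epbpogpmk

epbpogpmk


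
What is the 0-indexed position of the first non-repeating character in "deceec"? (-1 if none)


Input: deceec
Character frequencies:
  'c': 2
  'd': 1
  'e': 3
Scanning left to right for freq == 1:
  Position 0 ('d'): unique! => answer = 0

0


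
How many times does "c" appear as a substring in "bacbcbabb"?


Searching for "c" in "bacbcbabb"
Scanning each position:
  Position 0: "b" => no
  Position 1: "a" => no
  Position 2: "c" => MATCH
  Position 3: "b" => no
  Position 4: "c" => MATCH
  Position 5: "b" => no
  Position 6: "a" => no
  Position 7: "b" => no
  Position 8: "b" => no
Total occurrences: 2

2


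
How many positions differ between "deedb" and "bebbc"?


Comparing "deedb" and "bebbc" position by position:
  Position 0: 'd' vs 'b' => DIFFER
  Position 1: 'e' vs 'e' => same
  Position 2: 'e' vs 'b' => DIFFER
  Position 3: 'd' vs 'b' => DIFFER
  Position 4: 'b' vs 'c' => DIFFER
Positions that differ: 4

4


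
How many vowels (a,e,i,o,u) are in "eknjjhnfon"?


Input: eknjjhnfon
Checking each character:
  'e' at position 0: vowel (running total: 1)
  'k' at position 1: consonant
  'n' at position 2: consonant
  'j' at position 3: consonant
  'j' at position 4: consonant
  'h' at position 5: consonant
  'n' at position 6: consonant
  'f' at position 7: consonant
  'o' at position 8: vowel (running total: 2)
  'n' at position 9: consonant
Total vowels: 2

2


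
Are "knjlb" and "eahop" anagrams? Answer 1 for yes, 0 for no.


Strings: "knjlb", "eahop"
Sorted first:  bjkln
Sorted second: aehop
Differ at position 0: 'b' vs 'a' => not anagrams

0


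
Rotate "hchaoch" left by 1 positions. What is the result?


Input: "hchaoch", rotate left by 1
First 1 characters: "h"
Remaining characters: "chaoch"
Concatenate remaining + first: "chaoch" + "h" = "chaochh"

chaochh


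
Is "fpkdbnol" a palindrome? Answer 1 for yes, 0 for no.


Input: fpkdbnol
Reversed: lonbdkpf
  Compare pos 0 ('f') with pos 7 ('l'): MISMATCH
  Compare pos 1 ('p') with pos 6 ('o'): MISMATCH
  Compare pos 2 ('k') with pos 5 ('n'): MISMATCH
  Compare pos 3 ('d') with pos 4 ('b'): MISMATCH
Result: not a palindrome

0


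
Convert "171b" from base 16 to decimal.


Input: "171b" in base 16
Positional expansion:
  Digit '1' (value 1) x 16^3 = 4096
  Digit '7' (value 7) x 16^2 = 1792
  Digit '1' (value 1) x 16^1 = 16
  Digit 'b' (value 11) x 16^0 = 11
Sum = 5915

5915


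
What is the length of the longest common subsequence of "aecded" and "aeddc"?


LCS of "aecded" and "aeddc"
DP table:
           a    e    d    d    c
      0    0    0    0    0    0
  a   0    1    1    1    1    1
  e   0    1    2    2    2    2
  c   0    1    2    2    2    3
  d   0    1    2    3    3    3
  e   0    1    2    3    3    3
  d   0    1    2    3    4    4
LCS length = dp[6][5] = 4

4


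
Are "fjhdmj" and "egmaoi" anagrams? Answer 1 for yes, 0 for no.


Strings: "fjhdmj", "egmaoi"
Sorted first:  dfhjjm
Sorted second: aegimo
Differ at position 0: 'd' vs 'a' => not anagrams

0


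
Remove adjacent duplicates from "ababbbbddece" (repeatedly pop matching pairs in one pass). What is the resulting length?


Input: ababbbbddece
Stack-based adjacent duplicate removal:
  Read 'a': push. Stack: a
  Read 'b': push. Stack: ab
  Read 'a': push. Stack: aba
  Read 'b': push. Stack: abab
  Read 'b': matches stack top 'b' => pop. Stack: aba
  Read 'b': push. Stack: abab
  Read 'b': matches stack top 'b' => pop. Stack: aba
  Read 'd': push. Stack: abad
  Read 'd': matches stack top 'd' => pop. Stack: aba
  Read 'e': push. Stack: abae
  Read 'c': push. Stack: abaec
  Read 'e': push. Stack: abaece
Final stack: "abaece" (length 6)

6


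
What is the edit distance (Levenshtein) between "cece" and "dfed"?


Computing edit distance: "cece" -> "dfed"
DP table:
           d    f    e    d
      0    1    2    3    4
  c   1    1    2    3    4
  e   2    2    2    2    3
  c   3    3    3    3    3
  e   4    4    4    3    4
Edit distance = dp[4][4] = 4

4


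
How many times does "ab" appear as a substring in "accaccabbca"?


Searching for "ab" in "accaccabbca"
Scanning each position:
  Position 0: "ac" => no
  Position 1: "cc" => no
  Position 2: "ca" => no
  Position 3: "ac" => no
  Position 4: "cc" => no
  Position 5: "ca" => no
  Position 6: "ab" => MATCH
  Position 7: "bb" => no
  Position 8: "bc" => no
  Position 9: "ca" => no
Total occurrences: 1

1


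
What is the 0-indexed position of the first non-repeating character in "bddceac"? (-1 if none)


Input: bddceac
Character frequencies:
  'a': 1
  'b': 1
  'c': 2
  'd': 2
  'e': 1
Scanning left to right for freq == 1:
  Position 0 ('b'): unique! => answer = 0

0


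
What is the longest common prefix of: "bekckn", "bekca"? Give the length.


Words: bekckn, bekca
  Position 0: all 'b' => match
  Position 1: all 'e' => match
  Position 2: all 'k' => match
  Position 3: all 'c' => match
  Position 4: ('k', 'a') => mismatch, stop
LCP = "bekc" (length 4)

4


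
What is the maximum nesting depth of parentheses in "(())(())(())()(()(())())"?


Input: "(())(())(())()(()(())())"
Tracking depth:
  Position 0 '(': depth becomes 1
  Position 1 '(': depth becomes 2
  Position 2 ')': depth becomes 1
  Position 3 ')': depth becomes 0
  Position 4 '(': depth becomes 1
  Position 5 '(': depth becomes 2
  Position 6 ')': depth becomes 1
  Position 7 ')': depth becomes 0
  Position 8 '(': depth becomes 1
  Position 9 '(': depth becomes 2
  Position 10 ')': depth becomes 1
  Position 11 ')': depth becomes 0
  Position 12 '(': depth becomes 1
  Position 13 ')': depth becomes 0
  Position 14 '(': depth becomes 1
  Position 15 '(': depth becomes 2
  Position 16 ')': depth becomes 1
  Position 17 '(': depth becomes 2
  Position 18 '(': depth becomes 3
  Position 19 ')': depth becomes 2
  Position 20 ')': depth becomes 1
  Position 21 '(': depth becomes 2
  Position 22 ')': depth becomes 1
  Position 23 ')': depth becomes 0
Maximum depth reached: 3

3


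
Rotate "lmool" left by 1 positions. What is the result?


Input: "lmool", rotate left by 1
First 1 characters: "l"
Remaining characters: "mool"
Concatenate remaining + first: "mool" + "l" = "mooll"

mooll


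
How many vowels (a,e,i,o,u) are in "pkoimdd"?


Input: pkoimdd
Checking each character:
  'p' at position 0: consonant
  'k' at position 1: consonant
  'o' at position 2: vowel (running total: 1)
  'i' at position 3: vowel (running total: 2)
  'm' at position 4: consonant
  'd' at position 5: consonant
  'd' at position 6: consonant
Total vowels: 2

2


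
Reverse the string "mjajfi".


Input: mjajfi
Reading characters right to left:
  Position 5: 'i'
  Position 4: 'f'
  Position 3: 'j'
  Position 2: 'a'
  Position 1: 'j'
  Position 0: 'm'
Reversed: ifjajm

ifjajm


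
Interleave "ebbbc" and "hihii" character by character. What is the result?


Interleaving "ebbbc" and "hihii":
  Position 0: 'e' from first, 'h' from second => "eh"
  Position 1: 'b' from first, 'i' from second => "bi"
  Position 2: 'b' from first, 'h' from second => "bh"
  Position 3: 'b' from first, 'i' from second => "bi"
  Position 4: 'c' from first, 'i' from second => "ci"
Result: ehbibhbici

ehbibhbici


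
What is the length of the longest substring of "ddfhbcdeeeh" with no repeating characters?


Input: "ddfhbcdeeeh"
Sliding window (track last position of each char):
  Position 0 ('d'): window [0,0] length 1 -- new best
  Position 1 ('d'): repeat (last at 0), move window start to 1
  Position 1 ('d'): window [1,1] length 1
  Position 2 ('f'): window [1,2] length 2 -- new best
  Position 3 ('h'): window [1,3] length 3 -- new best
  Position 4 ('b'): window [1,4] length 4 -- new best
  Position 5 ('c'): window [1,5] length 5 -- new best
  Position 6 ('d'): repeat (last at 1), move window start to 2
  Position 6 ('d'): window [2,6] length 5
  Position 7 ('e'): window [2,7] length 6 -- new best
  Position 8 ('e'): repeat (last at 7), move window start to 8
  Position 8 ('e'): window [8,8] length 1
  Position 9 ('e'): repeat (last at 8), move window start to 9
  Position 9 ('e'): window [9,9] length 1
  Position 10 ('h'): window [9,10] length 2
Longest substring with no repeats: "fhbcde" with length 6

6


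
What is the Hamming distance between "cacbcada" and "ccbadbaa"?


Comparing "cacbcada" and "ccbadbaa" position by position:
  Position 0: 'c' vs 'c' => same
  Position 1: 'a' vs 'c' => differ
  Position 2: 'c' vs 'b' => differ
  Position 3: 'b' vs 'a' => differ
  Position 4: 'c' vs 'd' => differ
  Position 5: 'a' vs 'b' => differ
  Position 6: 'd' vs 'a' => differ
  Position 7: 'a' vs 'a' => same
Total differences (Hamming distance): 6

6


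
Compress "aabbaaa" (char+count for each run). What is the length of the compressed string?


Input: aabbaaa
Runs:
  'a' x 2 => "a2"
  'b' x 2 => "b2"
  'a' x 3 => "a3"
Compressed: "a2b2a3"
Compressed length: 6

6


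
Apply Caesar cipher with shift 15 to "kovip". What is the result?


Caesar cipher: shift "kovip" by 15
  'k' (pos 10) + 15 = pos 25 = 'z'
  'o' (pos 14) + 15 = pos 3 = 'd'
  'v' (pos 21) + 15 = pos 10 = 'k'
  'i' (pos 8) + 15 = pos 23 = 'x'
  'p' (pos 15) + 15 = pos 4 = 'e'
Result: zdkxe

zdkxe


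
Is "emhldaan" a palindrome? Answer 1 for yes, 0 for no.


Input: emhldaan
Reversed: naadlhme
  Compare pos 0 ('e') with pos 7 ('n'): MISMATCH
  Compare pos 1 ('m') with pos 6 ('a'): MISMATCH
  Compare pos 2 ('h') with pos 5 ('a'): MISMATCH
  Compare pos 3 ('l') with pos 4 ('d'): MISMATCH
Result: not a palindrome

0


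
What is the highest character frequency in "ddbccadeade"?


Input: ddbccadeade
Character counts:
  'a': 2
  'b': 1
  'c': 2
  'd': 4
  'e': 2
Maximum frequency: 4

4


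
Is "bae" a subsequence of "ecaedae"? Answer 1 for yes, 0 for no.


Check if "bae" is a subsequence of "ecaedae"
Greedy scan:
  Position 0 ('e'): no match needed
  Position 1 ('c'): no match needed
  Position 2 ('a'): no match needed
  Position 3 ('e'): no match needed
  Position 4 ('d'): no match needed
  Position 5 ('a'): no match needed
  Position 6 ('e'): no match needed
Only matched 0/3 characters => not a subsequence

0


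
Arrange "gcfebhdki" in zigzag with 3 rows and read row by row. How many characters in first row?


Zigzag "gcfebhdki" into 3 rows:
Placing characters:
  'g' => row 0
  'c' => row 1
  'f' => row 2
  'e' => row 1
  'b' => row 0
  'h' => row 1
  'd' => row 2
  'k' => row 1
  'i' => row 0
Rows:
  Row 0: "gbi"
  Row 1: "cehk"
  Row 2: "fd"
First row length: 3

3


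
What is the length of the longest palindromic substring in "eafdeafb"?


Input: "eafdeafb"
Checking substrings for palindromes:
  No multi-char palindromic substrings found
Longest palindromic substring: "e" with length 1

1


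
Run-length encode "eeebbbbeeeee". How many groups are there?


Input: eeebbbbeeeee
Scanning for consecutive runs:
  Group 1: 'e' x 3 (positions 0-2)
  Group 2: 'b' x 4 (positions 3-6)
  Group 3: 'e' x 5 (positions 7-11)
Total groups: 3

3


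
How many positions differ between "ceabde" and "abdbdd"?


Comparing "ceabde" and "abdbdd" position by position:
  Position 0: 'c' vs 'a' => DIFFER
  Position 1: 'e' vs 'b' => DIFFER
  Position 2: 'a' vs 'd' => DIFFER
  Position 3: 'b' vs 'b' => same
  Position 4: 'd' vs 'd' => same
  Position 5: 'e' vs 'd' => DIFFER
Positions that differ: 4

4


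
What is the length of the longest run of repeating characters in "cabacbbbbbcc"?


Input: "cabacbbbbbcc"
Scanning for longest run:
  Position 1 ('a'): new char, reset run to 1
  Position 2 ('b'): new char, reset run to 1
  Position 3 ('a'): new char, reset run to 1
  Position 4 ('c'): new char, reset run to 1
  Position 5 ('b'): new char, reset run to 1
  Position 6 ('b'): continues run of 'b', length=2
  Position 7 ('b'): continues run of 'b', length=3
  Position 8 ('b'): continues run of 'b', length=4
  Position 9 ('b'): continues run of 'b', length=5
  Position 10 ('c'): new char, reset run to 1
  Position 11 ('c'): continues run of 'c', length=2
Longest run: 'b' with length 5

5


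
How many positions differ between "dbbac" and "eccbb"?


Comparing "dbbac" and "eccbb" position by position:
  Position 0: 'd' vs 'e' => DIFFER
  Position 1: 'b' vs 'c' => DIFFER
  Position 2: 'b' vs 'c' => DIFFER
  Position 3: 'a' vs 'b' => DIFFER
  Position 4: 'c' vs 'b' => DIFFER
Positions that differ: 5

5


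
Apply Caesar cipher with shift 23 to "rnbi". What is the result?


Caesar cipher: shift "rnbi" by 23
  'r' (pos 17) + 23 = pos 14 = 'o'
  'n' (pos 13) + 23 = pos 10 = 'k'
  'b' (pos 1) + 23 = pos 24 = 'y'
  'i' (pos 8) + 23 = pos 5 = 'f'
Result: okyf

okyf


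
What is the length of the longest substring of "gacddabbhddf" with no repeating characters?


Input: "gacddabbhddf"
Sliding window (track last position of each char):
  Position 0 ('g'): window [0,0] length 1 -- new best
  Position 1 ('a'): window [0,1] length 2 -- new best
  Position 2 ('c'): window [0,2] length 3 -- new best
  Position 3 ('d'): window [0,3] length 4 -- new best
  Position 4 ('d'): repeat (last at 3), move window start to 4
  Position 4 ('d'): window [4,4] length 1
  Position 5 ('a'): window [4,5] length 2
  Position 6 ('b'): window [4,6] length 3
  Position 7 ('b'): repeat (last at 6), move window start to 7
  Position 7 ('b'): window [7,7] length 1
  Position 8 ('h'): window [7,8] length 2
  Position 9 ('d'): window [7,9] length 3
  Position 10 ('d'): repeat (last at 9), move window start to 10
  Position 10 ('d'): window [10,10] length 1
  Position 11 ('f'): window [10,11] length 2
Longest substring with no repeats: "gacd" with length 4

4


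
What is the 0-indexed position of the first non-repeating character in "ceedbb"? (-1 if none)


Input: ceedbb
Character frequencies:
  'b': 2
  'c': 1
  'd': 1
  'e': 2
Scanning left to right for freq == 1:
  Position 0 ('c'): unique! => answer = 0

0


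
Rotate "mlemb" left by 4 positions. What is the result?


Input: "mlemb", rotate left by 4
First 4 characters: "mlem"
Remaining characters: "b"
Concatenate remaining + first: "b" + "mlem" = "bmlem"

bmlem


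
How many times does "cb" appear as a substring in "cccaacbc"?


Searching for "cb" in "cccaacbc"
Scanning each position:
  Position 0: "cc" => no
  Position 1: "cc" => no
  Position 2: "ca" => no
  Position 3: "aa" => no
  Position 4: "ac" => no
  Position 5: "cb" => MATCH
  Position 6: "bc" => no
Total occurrences: 1

1


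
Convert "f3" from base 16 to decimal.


Input: "f3" in base 16
Positional expansion:
  Digit 'f' (value 15) x 16^1 = 240
  Digit '3' (value 3) x 16^0 = 3
Sum = 243

243


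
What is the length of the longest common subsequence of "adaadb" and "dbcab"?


LCS of "adaadb" and "dbcab"
DP table:
           d    b    c    a    b
      0    0    0    0    0    0
  a   0    0    0    0    1    1
  d   0    1    1    1    1    1
  a   0    1    1    1    2    2
  a   0    1    1    1    2    2
  d   0    1    1    1    2    2
  b   0    1    2    2    2    3
LCS length = dp[6][5] = 3

3


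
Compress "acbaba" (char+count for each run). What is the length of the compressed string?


Input: acbaba
Runs:
  'a' x 1 => "a1"
  'c' x 1 => "c1"
  'b' x 1 => "b1"
  'a' x 1 => "a1"
  'b' x 1 => "b1"
  'a' x 1 => "a1"
Compressed: "a1c1b1a1b1a1"
Compressed length: 12

12


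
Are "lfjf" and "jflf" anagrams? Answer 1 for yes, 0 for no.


Strings: "lfjf", "jflf"
Sorted first:  ffjl
Sorted second: ffjl
Sorted forms match => anagrams

1


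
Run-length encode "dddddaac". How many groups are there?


Input: dddddaac
Scanning for consecutive runs:
  Group 1: 'd' x 5 (positions 0-4)
  Group 2: 'a' x 2 (positions 5-6)
  Group 3: 'c' x 1 (positions 7-7)
Total groups: 3

3


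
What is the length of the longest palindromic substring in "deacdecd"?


Input: "deacdecd"
Checking substrings for palindromes:
  No multi-char palindromic substrings found
Longest palindromic substring: "d" with length 1

1


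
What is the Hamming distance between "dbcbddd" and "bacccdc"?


Comparing "dbcbddd" and "bacccdc" position by position:
  Position 0: 'd' vs 'b' => differ
  Position 1: 'b' vs 'a' => differ
  Position 2: 'c' vs 'c' => same
  Position 3: 'b' vs 'c' => differ
  Position 4: 'd' vs 'c' => differ
  Position 5: 'd' vs 'd' => same
  Position 6: 'd' vs 'c' => differ
Total differences (Hamming distance): 5

5


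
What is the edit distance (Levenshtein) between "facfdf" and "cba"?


Computing edit distance: "facfdf" -> "cba"
DP table:
           c    b    a
      0    1    2    3
  f   1    1    2    3
  a   2    2    2    2
  c   3    2    3    3
  f   4    3    3    4
  d   5    4    4    4
  f   6    5    5    5
Edit distance = dp[6][3] = 5

5
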